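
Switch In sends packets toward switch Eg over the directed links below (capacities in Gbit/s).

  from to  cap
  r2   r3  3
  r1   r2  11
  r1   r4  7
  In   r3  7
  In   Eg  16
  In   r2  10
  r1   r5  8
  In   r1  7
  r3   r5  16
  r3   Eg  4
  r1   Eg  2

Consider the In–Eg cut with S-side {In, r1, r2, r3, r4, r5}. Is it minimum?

Yes — it is a minimum cut (capacity 22).

Given cut capacity: 16 + 2 + 4 = 22.
Augment In→Eg: bottleneck 16, flow now 16.
Augment In→r1→Eg: bottleneck 2, flow now 18.
Augment In→r3→Eg: bottleneck 4, flow now 22.
No augmenting path remains; maximum flow = 22.
Cut capacity 22 equals the max flow, so it is a minimum cut.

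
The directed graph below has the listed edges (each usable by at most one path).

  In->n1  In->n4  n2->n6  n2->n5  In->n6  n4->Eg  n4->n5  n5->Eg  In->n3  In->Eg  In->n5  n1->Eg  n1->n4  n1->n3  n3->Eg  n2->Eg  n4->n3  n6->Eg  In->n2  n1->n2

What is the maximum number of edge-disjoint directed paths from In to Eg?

7

Assign every edge capacity 1; by Menger, the answer equals the max flow.
Path In→Eg (+1); total 1.
Path In→n1→Eg (+1); total 2.
Path In→n2→Eg (+1); total 3.
Path In→n3→Eg (+1); total 4.
Path In→n4→Eg (+1); total 5.
Path In→n5→Eg (+1); total 6.
Path In→n6→Eg (+1); total 7.
No residual In→Eg path; max flow = 7.
Certifying cut of size 7: {In→Eg, In→n1, In→n2, In→n3, In→n4, In→n5, In→n6}.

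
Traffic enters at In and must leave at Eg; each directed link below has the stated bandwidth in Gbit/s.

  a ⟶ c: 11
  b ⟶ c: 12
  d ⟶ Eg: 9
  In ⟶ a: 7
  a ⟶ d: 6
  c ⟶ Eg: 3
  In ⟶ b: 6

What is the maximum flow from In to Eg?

Augment In→a→c→Eg: bottleneck 3, flow now 3.
Augment In→a→d→Eg: bottleneck 4, flow now 7.
Augment In→b→c→a→d→Eg: bottleneck 2, flow now 9. (uses reverse residual edge)
No augmenting path remains; maximum flow = 9.
In the residual graph, reachable from In: {In, a, b, c}.
Min-cut edges: a→d (6), c→Eg (3); capacity 6 + 3 = 9.
This cut is saturated, so no flow can exceed 9.

9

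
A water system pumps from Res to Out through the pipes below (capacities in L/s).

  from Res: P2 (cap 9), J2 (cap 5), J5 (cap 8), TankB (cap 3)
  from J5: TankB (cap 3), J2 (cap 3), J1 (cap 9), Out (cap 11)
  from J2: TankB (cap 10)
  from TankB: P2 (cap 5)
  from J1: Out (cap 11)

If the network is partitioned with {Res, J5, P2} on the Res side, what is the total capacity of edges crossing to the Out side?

Edges leaving {Res, J5, P2}: Res→J2 (5), Res→TankB (3), J5→J2 (3), J5→TankB (3), J5→J1 (9), J5→Out (11).
Cut capacity = 5 + 3 + 3 + 3 + 9 + 11 = 34.

34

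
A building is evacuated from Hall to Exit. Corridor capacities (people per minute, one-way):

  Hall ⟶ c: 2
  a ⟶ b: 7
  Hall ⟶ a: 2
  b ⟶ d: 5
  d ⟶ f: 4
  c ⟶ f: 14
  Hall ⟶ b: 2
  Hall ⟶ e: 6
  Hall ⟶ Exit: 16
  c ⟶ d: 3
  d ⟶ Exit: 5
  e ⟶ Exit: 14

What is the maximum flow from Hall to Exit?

27

Augment Hall→Exit: bottleneck 16, flow now 16.
Augment Hall→e→Exit: bottleneck 6, flow now 22.
Augment Hall→b→d→Exit: bottleneck 2, flow now 24.
Augment Hall→c→d→Exit: bottleneck 2, flow now 26.
Augment Hall→a→b→d→Exit: bottleneck 1, flow now 27.
No augmenting path remains; maximum flow = 27.
In the residual graph, reachable from Hall: {Hall, a, b, c, d, f}.
Min-cut edges: Hall→e (6), Hall→Exit (16), d→Exit (5); capacity 6 + 16 + 5 = 27.
This cut is saturated, so no flow can exceed 27.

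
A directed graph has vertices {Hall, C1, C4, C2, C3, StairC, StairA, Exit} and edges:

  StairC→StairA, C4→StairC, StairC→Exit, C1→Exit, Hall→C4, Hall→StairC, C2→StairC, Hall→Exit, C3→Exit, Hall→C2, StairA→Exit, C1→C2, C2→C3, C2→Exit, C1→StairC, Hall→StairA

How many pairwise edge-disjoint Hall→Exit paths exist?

4

Assign every edge capacity 1; by Menger, the answer equals the max flow.
Path Hall→Exit (+1); total 1.
Path Hall→C2→Exit (+1); total 2.
Path Hall→StairC→Exit (+1); total 3.
Path Hall→StairA→Exit (+1); total 4.
No residual Hall→Exit path; max flow = 4.
Certifying cut of size 4: {Hall→C2, Hall→Exit, StairA→Exit, StairC→Exit}.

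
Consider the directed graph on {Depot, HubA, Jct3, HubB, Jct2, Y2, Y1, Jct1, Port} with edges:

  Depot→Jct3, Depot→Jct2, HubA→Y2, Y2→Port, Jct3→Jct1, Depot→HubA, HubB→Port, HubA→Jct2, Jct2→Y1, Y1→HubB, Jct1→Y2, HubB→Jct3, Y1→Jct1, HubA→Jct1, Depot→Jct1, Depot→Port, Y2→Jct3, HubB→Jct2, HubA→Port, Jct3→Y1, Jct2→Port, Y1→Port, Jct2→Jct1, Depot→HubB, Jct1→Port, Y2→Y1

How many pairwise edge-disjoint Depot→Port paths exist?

Assign every edge capacity 1; by Menger, the answer equals the max flow.
Path Depot→Port (+1); total 1.
Path Depot→HubA→Port (+1); total 2.
Path Depot→HubB→Port (+1); total 3.
Path Depot→Jct2→Port (+1); total 4.
Path Depot→Jct1→Port (+1); total 5.
Path Depot→Jct3→Y1→Port (+1); total 6.
No residual Depot→Port path; max flow = 6.
Certifying cut of size 6: {Depot→HubA, Depot→HubB, Depot→Jct1, Depot→Jct2, Depot→Jct3, Depot→Port}.

6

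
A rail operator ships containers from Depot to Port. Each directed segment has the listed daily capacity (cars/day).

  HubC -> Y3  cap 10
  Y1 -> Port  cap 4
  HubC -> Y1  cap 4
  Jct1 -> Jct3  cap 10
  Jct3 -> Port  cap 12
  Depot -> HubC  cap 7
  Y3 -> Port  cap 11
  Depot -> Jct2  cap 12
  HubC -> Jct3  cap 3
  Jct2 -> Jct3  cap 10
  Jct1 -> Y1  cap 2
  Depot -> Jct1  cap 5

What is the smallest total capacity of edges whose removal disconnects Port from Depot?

21

Augment Depot→HubC→Y1→Port: bottleneck 4, flow now 4.
Augment Depot→HubC→Y3→Port: bottleneck 3, flow now 7.
Augment Depot→Jct2→Jct3→Port: bottleneck 10, flow now 17.
Augment Depot→Jct1→Jct3→Port: bottleneck 2, flow now 19.
Augment Depot→Jct1→Y1→HubC→Y3→Port: bottleneck 2, flow now 21. (uses reverse residual edge)
No augmenting path remains; maximum flow = 21.
By max-flow min-cut, the minimum cut capacity equals the max flow.
In the residual graph, reachable from Depot: {Depot, Jct2, Jct1, Jct3}.
Min-cut edges: Depot→HubC (7), Jct1→Y1 (2), Jct3→Port (12); capacity 7 + 2 + 12 = 21.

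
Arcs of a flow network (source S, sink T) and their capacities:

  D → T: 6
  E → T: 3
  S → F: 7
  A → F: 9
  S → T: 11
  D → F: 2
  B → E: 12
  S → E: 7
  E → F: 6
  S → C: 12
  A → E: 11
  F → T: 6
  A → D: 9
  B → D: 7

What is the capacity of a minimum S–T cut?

20

Augment S→T: bottleneck 11, flow now 11.
Augment S→E→T: bottleneck 3, flow now 14.
Augment S→F→T: bottleneck 6, flow now 20.
No augmenting path remains; maximum flow = 20.
By max-flow min-cut, the minimum cut capacity equals the max flow.
In the residual graph, reachable from S: {S, C, E, F}.
Min-cut edges: S→T (11), E→T (3), F→T (6); capacity 11 + 3 + 6 = 20.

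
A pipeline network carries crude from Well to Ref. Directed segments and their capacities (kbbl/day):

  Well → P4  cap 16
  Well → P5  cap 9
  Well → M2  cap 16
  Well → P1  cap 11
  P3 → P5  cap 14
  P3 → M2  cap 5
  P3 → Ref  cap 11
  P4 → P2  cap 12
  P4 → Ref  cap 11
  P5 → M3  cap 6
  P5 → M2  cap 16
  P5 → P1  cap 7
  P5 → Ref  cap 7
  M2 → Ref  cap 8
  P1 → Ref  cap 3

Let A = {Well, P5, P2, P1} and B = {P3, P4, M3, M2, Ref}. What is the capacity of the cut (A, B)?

Edges leaving {Well, P5, P2, P1}: Well→P4 (16), Well→M2 (16), P5→M3 (6), P5→M2 (16), P5→Ref (7), P1→Ref (3).
Cut capacity = 16 + 16 + 6 + 16 + 7 + 3 = 64.

64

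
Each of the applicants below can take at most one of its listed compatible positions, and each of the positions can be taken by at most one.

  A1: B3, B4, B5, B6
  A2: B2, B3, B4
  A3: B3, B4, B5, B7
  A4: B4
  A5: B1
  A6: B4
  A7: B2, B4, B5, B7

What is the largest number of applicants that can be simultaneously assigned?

Unit-capacity flow: source→left, listed edges, right→sink; max matching = max flow.
Augmenting path A1→B3 (+1); matched 1.
Augmenting path A2→B2 (+1); matched 2.
Augmenting path A3→B4 (+1); matched 3.
Augmenting path A5→B1 (+1); matched 4.
Augmenting path A7→B5 (+1); matched 5.
Augmenting path A4→B4→A3→B7 (+1); matched 6.
No augmenting path remains; maximum matching = 6.
König certificate: {A1, A2, A3, A5, A7, B4} is a vertex cover of size 6 (every listed pair touches it), so no matching can be larger.

6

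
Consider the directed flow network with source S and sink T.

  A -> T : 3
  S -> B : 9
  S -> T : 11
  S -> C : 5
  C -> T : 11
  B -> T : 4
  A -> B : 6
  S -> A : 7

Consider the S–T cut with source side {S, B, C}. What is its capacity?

Edges leaving {S, B, C}: S→A (7), S→T (11), B→T (4), C→T (11).
Cut capacity = 7 + 11 + 4 + 11 = 33.

33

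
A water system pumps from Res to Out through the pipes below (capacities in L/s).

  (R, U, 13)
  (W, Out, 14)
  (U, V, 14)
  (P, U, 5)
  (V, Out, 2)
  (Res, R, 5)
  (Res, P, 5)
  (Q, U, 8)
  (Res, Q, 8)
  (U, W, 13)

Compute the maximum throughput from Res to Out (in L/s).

Augment Res→P→U→V→Out: bottleneck 2, flow now 2.
Augment Res→P→U→W→Out: bottleneck 3, flow now 5.
Augment Res→Q→U→W→Out: bottleneck 8, flow now 13.
Augment Res→R→U→W→Out: bottleneck 2, flow now 15.
No augmenting path remains; maximum flow = 15.
In the residual graph, reachable from Res: {Res, P, Q, R, U, V}.
Min-cut edges: U→W (13), V→Out (2); capacity 13 + 2 = 15.
This cut is saturated, so no flow can exceed 15.

15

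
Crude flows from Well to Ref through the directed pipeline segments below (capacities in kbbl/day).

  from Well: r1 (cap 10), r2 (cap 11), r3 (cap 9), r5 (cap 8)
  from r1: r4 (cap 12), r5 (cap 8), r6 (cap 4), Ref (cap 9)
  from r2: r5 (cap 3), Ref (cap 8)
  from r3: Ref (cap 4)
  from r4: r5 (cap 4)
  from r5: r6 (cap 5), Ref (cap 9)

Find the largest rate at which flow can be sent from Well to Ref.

30

Augment Well→r1→Ref: bottleneck 9, flow now 9.
Augment Well→r2→Ref: bottleneck 8, flow now 17.
Augment Well→r3→Ref: bottleneck 4, flow now 21.
Augment Well→r5→Ref: bottleneck 8, flow now 29.
Augment Well→r1→r5→Ref: bottleneck 1, flow now 30.
No augmenting path remains; maximum flow = 30.
In the residual graph, reachable from Well: {Well, r1, r2, r3, r4, r5, r6}.
Min-cut edges: r1→Ref (9), r2→Ref (8), r3→Ref (4), r5→Ref (9); capacity 9 + 8 + 4 + 9 = 30.
This cut is saturated, so no flow can exceed 30.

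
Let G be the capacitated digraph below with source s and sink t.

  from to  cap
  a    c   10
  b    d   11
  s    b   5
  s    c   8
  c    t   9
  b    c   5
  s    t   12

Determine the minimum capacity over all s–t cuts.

Augment s→t: bottleneck 12, flow now 12.
Augment s→c→t: bottleneck 8, flow now 20.
Augment s→b→c→t: bottleneck 1, flow now 21.
No augmenting path remains; maximum flow = 21.
By max-flow min-cut, the minimum cut capacity equals the max flow.
In the residual graph, reachable from s: {s, b, c, d}.
Min-cut edges: s→t (12), c→t (9); capacity 12 + 9 = 21.

21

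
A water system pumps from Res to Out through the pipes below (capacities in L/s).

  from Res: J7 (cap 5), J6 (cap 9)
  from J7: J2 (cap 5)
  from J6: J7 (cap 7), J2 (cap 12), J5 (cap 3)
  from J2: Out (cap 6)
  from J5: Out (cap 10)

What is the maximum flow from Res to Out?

9

Augment Res→J7→J2→Out: bottleneck 5, flow now 5.
Augment Res→J6→J2→Out: bottleneck 1, flow now 6.
Augment Res→J6→J5→Out: bottleneck 3, flow now 9.
No augmenting path remains; maximum flow = 9.
In the residual graph, reachable from Res: {Res, J7, J6, J2}.
Min-cut edges: J6→J5 (3), J2→Out (6); capacity 3 + 6 = 9.
This cut is saturated, so no flow can exceed 9.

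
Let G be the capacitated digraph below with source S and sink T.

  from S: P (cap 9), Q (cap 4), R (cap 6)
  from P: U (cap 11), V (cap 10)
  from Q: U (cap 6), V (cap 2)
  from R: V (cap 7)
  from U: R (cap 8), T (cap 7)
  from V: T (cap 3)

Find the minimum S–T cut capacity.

10

Augment S→P→U→T: bottleneck 7, flow now 7.
Augment S→P→V→T: bottleneck 2, flow now 9.
Augment S→Q→V→T: bottleneck 1, flow now 10.
No augmenting path remains; maximum flow = 10.
By max-flow min-cut, the minimum cut capacity equals the max flow.
In the residual graph, reachable from S: {S, P, Q, R, U, V}.
Min-cut edges: U→T (7), V→T (3); capacity 7 + 3 = 10.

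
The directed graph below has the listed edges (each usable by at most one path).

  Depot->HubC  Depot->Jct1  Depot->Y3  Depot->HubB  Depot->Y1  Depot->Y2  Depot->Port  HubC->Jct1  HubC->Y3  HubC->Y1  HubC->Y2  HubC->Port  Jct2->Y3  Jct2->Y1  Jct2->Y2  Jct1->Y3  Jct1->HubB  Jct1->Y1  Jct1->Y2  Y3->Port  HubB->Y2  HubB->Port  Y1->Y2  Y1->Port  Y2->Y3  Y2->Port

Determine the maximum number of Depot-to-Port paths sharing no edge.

Assign every edge capacity 1; by Menger, the answer equals the max flow.
Path Depot→Port (+1); total 1.
Path Depot→HubC→Port (+1); total 2.
Path Depot→Y3→Port (+1); total 3.
Path Depot→HubB→Port (+1); total 4.
Path Depot→Y1→Port (+1); total 5.
Path Depot→Y2→Port (+1); total 6.
No residual Depot→Port path; max flow = 6.
Certifying cut of size 6: {Depot→HubC, Depot→Port, HubB→Port, Y1→Port, Y2→Port, Y3→Port}.

6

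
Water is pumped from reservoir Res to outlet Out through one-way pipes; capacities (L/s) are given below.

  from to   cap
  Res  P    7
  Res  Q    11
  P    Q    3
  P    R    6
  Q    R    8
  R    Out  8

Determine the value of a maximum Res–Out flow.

8

Augment Res→P→R→Out: bottleneck 6, flow now 6.
Augment Res→Q→R→Out: bottleneck 2, flow now 8.
No augmenting path remains; maximum flow = 8.
In the residual graph, reachable from Res: {Res, P, Q, R}.
Min-cut edges: R→Out (8); capacity 8 = 8.
This cut is saturated, so no flow can exceed 8.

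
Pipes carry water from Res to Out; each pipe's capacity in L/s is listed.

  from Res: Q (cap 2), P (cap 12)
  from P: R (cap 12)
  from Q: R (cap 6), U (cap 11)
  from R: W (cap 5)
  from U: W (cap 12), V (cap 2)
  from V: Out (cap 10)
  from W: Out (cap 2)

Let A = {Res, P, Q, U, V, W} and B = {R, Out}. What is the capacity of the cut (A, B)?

Edges leaving {Res, P, Q, U, V, W}: P→R (12), Q→R (6), V→Out (10), W→Out (2).
Cut capacity = 12 + 6 + 10 + 2 = 30.

30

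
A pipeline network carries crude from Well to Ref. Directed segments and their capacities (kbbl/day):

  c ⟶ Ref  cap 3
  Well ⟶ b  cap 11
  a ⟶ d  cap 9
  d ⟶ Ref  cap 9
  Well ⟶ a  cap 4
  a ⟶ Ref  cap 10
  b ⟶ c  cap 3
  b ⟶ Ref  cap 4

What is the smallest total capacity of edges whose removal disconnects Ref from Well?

Augment Well→a→Ref: bottleneck 4, flow now 4.
Augment Well→b→Ref: bottleneck 4, flow now 8.
Augment Well→b→c→Ref: bottleneck 3, flow now 11.
No augmenting path remains; maximum flow = 11.
By max-flow min-cut, the minimum cut capacity equals the max flow.
In the residual graph, reachable from Well: {Well, b}.
Min-cut edges: Well→a (4), b→c (3), b→Ref (4); capacity 4 + 3 + 4 = 11.

11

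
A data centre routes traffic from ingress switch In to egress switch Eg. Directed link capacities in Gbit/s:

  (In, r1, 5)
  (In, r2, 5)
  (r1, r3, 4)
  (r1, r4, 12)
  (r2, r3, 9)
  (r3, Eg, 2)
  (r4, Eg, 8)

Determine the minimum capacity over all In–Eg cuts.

7

Augment In→r1→r3→Eg: bottleneck 2, flow now 2.
Augment In→r1→r4→Eg: bottleneck 3, flow now 5.
Augment In→r2→r3→r1→r4→Eg: bottleneck 2, flow now 7. (uses reverse residual edge)
No augmenting path remains; maximum flow = 7.
By max-flow min-cut, the minimum cut capacity equals the max flow.
In the residual graph, reachable from In: {In, r2, r3}.
Min-cut edges: In→r1 (5), r3→Eg (2); capacity 5 + 2 = 7.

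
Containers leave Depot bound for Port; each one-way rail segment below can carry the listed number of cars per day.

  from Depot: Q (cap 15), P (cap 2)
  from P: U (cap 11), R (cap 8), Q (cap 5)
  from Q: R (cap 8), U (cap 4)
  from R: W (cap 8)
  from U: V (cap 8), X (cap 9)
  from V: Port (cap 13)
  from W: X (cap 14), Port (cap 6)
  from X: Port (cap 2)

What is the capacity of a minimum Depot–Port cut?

14

Augment Depot→P→R→W→Port: bottleneck 2, flow now 2.
Augment Depot→Q→R→W→Port: bottleneck 4, flow now 6.
Augment Depot→Q→U→V→Port: bottleneck 4, flow now 10.
Augment Depot→Q→R→W→X→Port: bottleneck 2, flow now 12.
Augment Depot→Q→R→P→U→V→Port: bottleneck 2, flow now 14. (uses reverse residual edge)
No augmenting path remains; maximum flow = 14.
By max-flow min-cut, the minimum cut capacity equals the max flow.
In the residual graph, reachable from Depot: {Depot, Q}.
Min-cut edges: Depot→P (2), Q→R (8), Q→U (4); capacity 2 + 8 + 4 = 14.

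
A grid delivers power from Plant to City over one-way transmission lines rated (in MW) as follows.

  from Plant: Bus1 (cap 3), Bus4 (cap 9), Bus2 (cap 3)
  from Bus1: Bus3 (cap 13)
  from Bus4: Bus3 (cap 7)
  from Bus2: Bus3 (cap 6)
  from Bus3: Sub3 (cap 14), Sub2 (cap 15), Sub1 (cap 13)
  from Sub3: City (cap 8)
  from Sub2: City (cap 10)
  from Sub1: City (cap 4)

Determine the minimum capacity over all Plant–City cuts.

Augment Plant→Bus1→Bus3→Sub3→City: bottleneck 3, flow now 3.
Augment Plant→Bus4→Bus3→Sub3→City: bottleneck 5, flow now 8.
Augment Plant→Bus4→Bus3→Sub2→City: bottleneck 2, flow now 10.
Augment Plant→Bus2→Bus3→Sub2→City: bottleneck 3, flow now 13.
No augmenting path remains; maximum flow = 13.
By max-flow min-cut, the minimum cut capacity equals the max flow.
In the residual graph, reachable from Plant: {Plant, Bus4}.
Min-cut edges: Plant→Bus1 (3), Plant→Bus2 (3), Bus4→Bus3 (7); capacity 3 + 3 + 7 = 13.

13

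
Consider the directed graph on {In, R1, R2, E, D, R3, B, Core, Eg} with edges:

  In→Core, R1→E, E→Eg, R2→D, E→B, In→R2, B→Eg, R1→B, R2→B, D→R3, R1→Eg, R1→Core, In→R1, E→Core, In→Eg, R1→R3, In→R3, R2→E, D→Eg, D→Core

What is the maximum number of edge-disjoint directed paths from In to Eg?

3

Assign every edge capacity 1; by Menger, the answer equals the max flow.
Path In→Eg (+1); total 1.
Path In→R1→Eg (+1); total 2.
Path In→R2→E→Eg (+1); total 3.
No residual In→Eg path; max flow = 3.
Certifying cut of size 3: {In→Eg, In→R1, In→R2}.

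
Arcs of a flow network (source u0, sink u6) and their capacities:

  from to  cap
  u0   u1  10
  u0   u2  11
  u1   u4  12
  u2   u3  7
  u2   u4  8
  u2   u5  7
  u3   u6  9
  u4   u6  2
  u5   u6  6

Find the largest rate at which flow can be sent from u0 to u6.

13

Augment u0→u1→u4→u6: bottleneck 2, flow now 2.
Augment u0→u2→u3→u6: bottleneck 7, flow now 9.
Augment u0→u2→u5→u6: bottleneck 4, flow now 13.
No augmenting path remains; maximum flow = 13.
In the residual graph, reachable from u0: {u0, u1, u4}.
Min-cut edges: u0→u2 (11), u4→u6 (2); capacity 11 + 2 = 13.
This cut is saturated, so no flow can exceed 13.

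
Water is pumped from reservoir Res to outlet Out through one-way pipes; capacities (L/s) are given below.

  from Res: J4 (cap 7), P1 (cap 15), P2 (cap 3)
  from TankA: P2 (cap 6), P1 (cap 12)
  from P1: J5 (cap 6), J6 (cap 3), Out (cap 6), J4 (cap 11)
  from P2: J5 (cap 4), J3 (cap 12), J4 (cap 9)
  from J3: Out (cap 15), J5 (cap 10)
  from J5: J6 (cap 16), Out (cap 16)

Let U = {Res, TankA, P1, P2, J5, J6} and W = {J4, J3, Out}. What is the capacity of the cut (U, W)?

61

Edges leaving {Res, TankA, P1, P2, J5, J6}: Res→J4 (7), P1→J4 (11), P1→Out (6), P2→J4 (9), P2→J3 (12), J5→Out (16).
Cut capacity = 7 + 11 + 6 + 9 + 12 + 16 = 61.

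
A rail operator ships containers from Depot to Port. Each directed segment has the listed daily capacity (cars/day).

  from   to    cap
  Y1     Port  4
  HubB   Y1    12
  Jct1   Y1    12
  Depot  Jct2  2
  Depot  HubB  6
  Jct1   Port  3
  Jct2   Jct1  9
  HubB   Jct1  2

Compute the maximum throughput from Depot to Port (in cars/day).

Augment Depot→HubB→Jct1→Port: bottleneck 2, flow now 2.
Augment Depot→HubB→Y1→Port: bottleneck 4, flow now 6.
Augment Depot→Jct2→Jct1→Port: bottleneck 1, flow now 7.
No augmenting path remains; maximum flow = 7.
In the residual graph, reachable from Depot: {Depot, HubB, Jct2, Jct1, Y1}.
Min-cut edges: Jct1→Port (3), Y1→Port (4); capacity 3 + 4 = 7.
This cut is saturated, so no flow can exceed 7.

7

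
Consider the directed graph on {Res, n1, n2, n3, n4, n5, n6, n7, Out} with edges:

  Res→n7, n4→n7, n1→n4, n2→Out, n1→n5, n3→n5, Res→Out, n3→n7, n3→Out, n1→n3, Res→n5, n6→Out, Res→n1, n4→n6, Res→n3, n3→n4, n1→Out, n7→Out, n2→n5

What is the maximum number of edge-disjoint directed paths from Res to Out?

Assign every edge capacity 1; by Menger, the answer equals the max flow.
Path Res→Out (+1); total 1.
Path Res→n1→Out (+1); total 2.
Path Res→n3→Out (+1); total 3.
Path Res→n7→Out (+1); total 4.
No residual Res→Out path; max flow = 4.
Certifying cut of size 4: {Res→Out, Res→n1, Res→n3, Res→n7}.

4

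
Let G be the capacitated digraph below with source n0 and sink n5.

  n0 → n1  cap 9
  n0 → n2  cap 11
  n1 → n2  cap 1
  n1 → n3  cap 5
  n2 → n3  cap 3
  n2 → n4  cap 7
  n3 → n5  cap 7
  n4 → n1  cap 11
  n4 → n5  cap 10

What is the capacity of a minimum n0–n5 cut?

Augment n0→n1→n3→n5: bottleneck 5, flow now 5.
Augment n0→n2→n3→n5: bottleneck 2, flow now 7.
Augment n0→n2→n4→n5: bottleneck 7, flow now 14.
No augmenting path remains; maximum flow = 14.
By max-flow min-cut, the minimum cut capacity equals the max flow.
In the residual graph, reachable from n0: {n0, n1, n2, n3}.
Min-cut edges: n2→n4 (7), n3→n5 (7); capacity 7 + 7 = 14.

14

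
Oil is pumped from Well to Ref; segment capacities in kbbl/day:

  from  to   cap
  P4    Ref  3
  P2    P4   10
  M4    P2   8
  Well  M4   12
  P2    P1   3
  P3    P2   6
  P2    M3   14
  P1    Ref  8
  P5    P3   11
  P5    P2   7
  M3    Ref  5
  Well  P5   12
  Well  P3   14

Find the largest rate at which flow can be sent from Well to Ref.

11

Augment Well→P3→P2→P1→Ref: bottleneck 3, flow now 3.
Augment Well→P3→P2→M3→Ref: bottleneck 3, flow now 6.
Augment Well→P5→P2→M3→Ref: bottleneck 2, flow now 8.
Augment Well→P5→P2→P4→Ref: bottleneck 3, flow now 11.
No augmenting path remains; maximum flow = 11.
In the residual graph, reachable from Well: {Well, P3, P5, M4, P2, M3, P4}.
Min-cut edges: P2→P1 (3), M3→Ref (5), P4→Ref (3); capacity 3 + 5 + 3 = 11.
This cut is saturated, so no flow can exceed 11.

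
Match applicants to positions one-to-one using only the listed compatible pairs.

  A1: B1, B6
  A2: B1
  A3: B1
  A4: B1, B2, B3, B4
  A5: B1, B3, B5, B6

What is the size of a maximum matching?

Unit-capacity flow: source→left, listed edges, right→sink; max matching = max flow.
Augmenting path A1→B1 (+1); matched 1.
Augmenting path A4→B2 (+1); matched 2.
Augmenting path A5→B3 (+1); matched 3.
Augmenting path A2→B1→A1→B6 (+1); matched 4.
No augmenting path remains; maximum matching = 4.
König certificate: {A1, A4, A5, B1} is a vertex cover of size 4 (every listed pair touches it), so no matching can be larger.

4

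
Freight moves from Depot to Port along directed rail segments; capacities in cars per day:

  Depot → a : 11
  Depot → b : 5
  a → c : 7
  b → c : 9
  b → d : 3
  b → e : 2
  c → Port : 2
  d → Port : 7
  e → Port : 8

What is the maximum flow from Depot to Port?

7

Augment Depot→a→c→Port: bottleneck 2, flow now 2.
Augment Depot→b→d→Port: bottleneck 3, flow now 5.
Augment Depot→b→e→Port: bottleneck 2, flow now 7.
No augmenting path remains; maximum flow = 7.
In the residual graph, reachable from Depot: {Depot, a, c}.
Min-cut edges: Depot→b (5), c→Port (2); capacity 5 + 2 = 7.
This cut is saturated, so no flow can exceed 7.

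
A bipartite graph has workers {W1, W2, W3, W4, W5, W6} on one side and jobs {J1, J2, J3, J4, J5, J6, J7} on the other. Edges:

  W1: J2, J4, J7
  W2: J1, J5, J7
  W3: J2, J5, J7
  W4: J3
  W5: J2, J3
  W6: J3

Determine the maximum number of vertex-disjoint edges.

5

Unit-capacity flow: source→left, listed edges, right→sink; max matching = max flow.
Augmenting path W1→J2 (+1); matched 1.
Augmenting path W2→J1 (+1); matched 2.
Augmenting path W3→J5 (+1); matched 3.
Augmenting path W4→J3 (+1); matched 4.
Augmenting path W5→J2→W1→J4 (+1); matched 5.
No augmenting path remains; maximum matching = 5.
König certificate: {W1, W2, W3, W5, J3} is a vertex cover of size 5 (every listed pair touches it), so no matching can be larger.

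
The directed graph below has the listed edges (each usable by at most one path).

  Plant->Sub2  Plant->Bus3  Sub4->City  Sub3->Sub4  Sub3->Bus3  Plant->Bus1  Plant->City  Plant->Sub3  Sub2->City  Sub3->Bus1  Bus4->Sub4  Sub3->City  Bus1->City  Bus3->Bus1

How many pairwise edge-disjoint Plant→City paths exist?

Assign every edge capacity 1; by Menger, the answer equals the max flow.
Path Plant→City (+1); total 1.
Path Plant→Sub3→City (+1); total 2.
Path Plant→Sub2→City (+1); total 3.
Path Plant→Bus1→City (+1); total 4.
No residual Plant→City path; max flow = 4.
Certifying cut of size 4: {Bus1→City, Plant→City, Plant→Sub2, Plant→Sub3}.

4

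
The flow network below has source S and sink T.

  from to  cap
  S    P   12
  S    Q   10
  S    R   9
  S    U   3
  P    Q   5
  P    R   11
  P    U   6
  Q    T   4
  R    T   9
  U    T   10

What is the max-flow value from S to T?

Augment S→Q→T: bottleneck 4, flow now 4.
Augment S→R→T: bottleneck 9, flow now 13.
Augment S→U→T: bottleneck 3, flow now 16.
Augment S→P→U→T: bottleneck 6, flow now 22.
No augmenting path remains; maximum flow = 22.
In the residual graph, reachable from S: {S, P, Q, R}.
Min-cut edges: S→U (3), P→U (6), Q→T (4), R→T (9); capacity 3 + 6 + 4 + 9 = 22.
This cut is saturated, so no flow can exceed 22.

22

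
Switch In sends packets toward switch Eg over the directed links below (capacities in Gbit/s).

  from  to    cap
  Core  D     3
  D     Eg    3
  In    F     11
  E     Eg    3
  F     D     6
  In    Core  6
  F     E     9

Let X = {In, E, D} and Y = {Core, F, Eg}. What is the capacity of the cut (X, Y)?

23

Edges leaving {In, E, D}: In→Core (6), In→F (11), E→Eg (3), D→Eg (3).
Cut capacity = 6 + 11 + 3 + 3 = 23.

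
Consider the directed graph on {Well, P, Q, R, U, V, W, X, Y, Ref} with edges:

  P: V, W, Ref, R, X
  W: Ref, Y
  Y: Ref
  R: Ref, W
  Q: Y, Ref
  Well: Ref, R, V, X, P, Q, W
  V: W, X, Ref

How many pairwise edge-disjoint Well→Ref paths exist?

Assign every edge capacity 1; by Menger, the answer equals the max flow.
Path Well→Ref (+1); total 1.
Path Well→P→Ref (+1); total 2.
Path Well→Q→Ref (+1); total 3.
Path Well→R→Ref (+1); total 4.
Path Well→V→Ref (+1); total 5.
Path Well→W→Ref (+1); total 6.
No residual Well→Ref path; max flow = 6.
Certifying cut of size 6: {Well→P, Well→Q, Well→R, Well→Ref, Well→V, Well→W}.

6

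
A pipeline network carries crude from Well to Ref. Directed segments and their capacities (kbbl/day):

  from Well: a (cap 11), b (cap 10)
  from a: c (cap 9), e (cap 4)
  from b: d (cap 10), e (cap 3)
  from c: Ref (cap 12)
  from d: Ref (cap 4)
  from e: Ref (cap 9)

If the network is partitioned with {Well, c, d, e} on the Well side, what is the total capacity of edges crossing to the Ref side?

46

Edges leaving {Well, c, d, e}: Well→a (11), Well→b (10), c→Ref (12), d→Ref (4), e→Ref (9).
Cut capacity = 11 + 10 + 12 + 4 + 9 = 46.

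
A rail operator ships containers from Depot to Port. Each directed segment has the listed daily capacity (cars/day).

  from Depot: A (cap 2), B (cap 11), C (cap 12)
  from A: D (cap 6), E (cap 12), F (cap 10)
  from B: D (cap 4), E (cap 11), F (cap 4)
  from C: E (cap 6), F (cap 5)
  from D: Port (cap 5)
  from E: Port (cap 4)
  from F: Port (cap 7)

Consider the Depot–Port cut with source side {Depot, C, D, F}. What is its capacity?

31

Edges leaving {Depot, C, D, F}: Depot→A (2), Depot→B (11), C→E (6), D→Port (5), F→Port (7).
Cut capacity = 2 + 11 + 6 + 5 + 7 = 31.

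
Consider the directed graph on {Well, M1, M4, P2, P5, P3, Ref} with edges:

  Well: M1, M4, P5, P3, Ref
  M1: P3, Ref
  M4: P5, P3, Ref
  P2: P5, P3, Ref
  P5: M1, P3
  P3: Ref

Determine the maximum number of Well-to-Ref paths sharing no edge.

4

Assign every edge capacity 1; by Menger, the answer equals the max flow.
Path Well→Ref (+1); total 1.
Path Well→M1→Ref (+1); total 2.
Path Well→M4→Ref (+1); total 3.
Path Well→P3→Ref (+1); total 4.
No residual Well→Ref path; max flow = 4.
Certifying cut of size 4: {M1→Ref, P3→Ref, Well→M4, Well→Ref}.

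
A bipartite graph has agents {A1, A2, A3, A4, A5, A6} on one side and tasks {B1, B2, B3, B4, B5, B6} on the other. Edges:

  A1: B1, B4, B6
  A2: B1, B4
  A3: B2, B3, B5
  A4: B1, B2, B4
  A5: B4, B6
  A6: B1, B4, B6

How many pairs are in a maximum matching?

5

Unit-capacity flow: source→left, listed edges, right→sink; max matching = max flow.
Augmenting path A1→B1 (+1); matched 1.
Augmenting path A2→B4 (+1); matched 2.
Augmenting path A3→B2 (+1); matched 3.
Augmenting path A5→B6 (+1); matched 4.
Augmenting path A4→B2→A3→B3 (+1); matched 5.
No augmenting path remains; maximum matching = 5.
König certificate: {A3, A4, B1, B4, B6} is a vertex cover of size 5 (every listed pair touches it), so no matching can be larger.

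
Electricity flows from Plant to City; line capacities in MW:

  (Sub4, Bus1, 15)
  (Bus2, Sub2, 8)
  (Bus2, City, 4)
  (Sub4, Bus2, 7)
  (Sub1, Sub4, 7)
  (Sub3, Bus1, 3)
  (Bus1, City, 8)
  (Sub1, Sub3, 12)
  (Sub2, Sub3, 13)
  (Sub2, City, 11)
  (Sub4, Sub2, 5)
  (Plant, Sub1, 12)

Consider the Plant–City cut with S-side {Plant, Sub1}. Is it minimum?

Given cut capacity: 12 + 7 = 19.
Augment Plant→Sub1→Sub3→Bus1→City: bottleneck 3, flow now 3.
Augment Plant→Sub1→Sub4→Sub2→City: bottleneck 5, flow now 8.
Augment Plant→Sub1→Sub4→Bus2→City: bottleneck 2, flow now 10.
No augmenting path remains; maximum flow = 10.
In the residual graph, reachable from Plant: {Plant, Sub1, Sub3}.
Min-cut edges: Sub1→Sub4 (7), Sub3→Bus1 (3); capacity 7 + 3 = 10.
Cut capacity 19 exceeds the max flow 10, so it is not minimum.

No — its capacity is 19, but the minimum cut has capacity 10.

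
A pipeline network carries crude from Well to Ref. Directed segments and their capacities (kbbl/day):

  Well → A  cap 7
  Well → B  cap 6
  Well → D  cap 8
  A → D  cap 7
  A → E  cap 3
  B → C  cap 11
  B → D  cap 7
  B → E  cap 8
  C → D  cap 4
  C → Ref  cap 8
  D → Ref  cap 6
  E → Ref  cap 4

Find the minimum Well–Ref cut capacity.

15

Augment Well→D→Ref: bottleneck 6, flow now 6.
Augment Well→A→E→Ref: bottleneck 3, flow now 9.
Augment Well→B→C→Ref: bottleneck 6, flow now 15.
No augmenting path remains; maximum flow = 15.
By max-flow min-cut, the minimum cut capacity equals the max flow.
In the residual graph, reachable from Well: {Well, A, D}.
Min-cut edges: Well→B (6), A→E (3), D→Ref (6); capacity 6 + 3 + 6 = 15.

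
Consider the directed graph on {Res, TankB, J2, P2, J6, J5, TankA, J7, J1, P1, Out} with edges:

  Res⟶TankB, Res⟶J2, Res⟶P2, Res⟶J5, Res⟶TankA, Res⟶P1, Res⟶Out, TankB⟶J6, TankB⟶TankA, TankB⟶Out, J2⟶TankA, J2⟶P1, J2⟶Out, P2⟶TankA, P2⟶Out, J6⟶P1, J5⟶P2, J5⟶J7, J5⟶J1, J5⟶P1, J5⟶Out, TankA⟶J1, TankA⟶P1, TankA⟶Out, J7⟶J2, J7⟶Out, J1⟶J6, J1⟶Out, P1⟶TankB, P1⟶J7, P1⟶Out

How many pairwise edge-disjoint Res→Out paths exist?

7

Assign every edge capacity 1; by Menger, the answer equals the max flow.
Path Res→Out (+1); total 1.
Path Res→TankB→Out (+1); total 2.
Path Res→J2→Out (+1); total 3.
Path Res→P2→Out (+1); total 4.
Path Res→J5→Out (+1); total 5.
Path Res→TankA→Out (+1); total 6.
Path Res→P1→Out (+1); total 7.
No residual Res→Out path; max flow = 7.
Certifying cut of size 7: {Res→J2, Res→J5, Res→Out, Res→P1, Res→P2, Res→TankA, Res→TankB}.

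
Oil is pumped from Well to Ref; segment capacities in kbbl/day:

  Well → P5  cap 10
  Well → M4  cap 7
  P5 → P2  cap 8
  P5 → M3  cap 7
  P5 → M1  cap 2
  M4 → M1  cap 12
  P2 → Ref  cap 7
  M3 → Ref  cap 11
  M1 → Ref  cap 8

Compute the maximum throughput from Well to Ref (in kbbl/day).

17

Augment Well→P5→P2→Ref: bottleneck 7, flow now 7.
Augment Well→P5→M3→Ref: bottleneck 3, flow now 10.
Augment Well→M4→M1→Ref: bottleneck 7, flow now 17.
No augmenting path remains; maximum flow = 17.
In the residual graph, reachable from Well: {Well}.
Min-cut edges: Well→P5 (10), Well→M4 (7); capacity 10 + 7 = 17.
This cut is saturated, so no flow can exceed 17.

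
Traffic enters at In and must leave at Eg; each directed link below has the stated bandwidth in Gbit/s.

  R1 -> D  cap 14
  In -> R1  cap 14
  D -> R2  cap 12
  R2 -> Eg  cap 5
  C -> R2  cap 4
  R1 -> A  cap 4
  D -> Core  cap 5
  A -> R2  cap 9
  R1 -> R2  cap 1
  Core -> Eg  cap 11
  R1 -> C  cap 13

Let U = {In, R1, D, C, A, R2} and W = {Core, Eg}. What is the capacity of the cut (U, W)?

Edges leaving {In, R1, D, C, A, R2}: D→Core (5), R2→Eg (5).
Cut capacity = 5 + 5 = 10.

10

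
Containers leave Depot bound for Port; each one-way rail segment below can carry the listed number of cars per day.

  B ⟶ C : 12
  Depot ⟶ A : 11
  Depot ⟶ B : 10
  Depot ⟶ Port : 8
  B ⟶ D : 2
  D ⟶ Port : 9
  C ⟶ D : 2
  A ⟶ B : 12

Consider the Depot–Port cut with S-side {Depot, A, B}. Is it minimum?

Given cut capacity: 8 + 12 + 2 = 22.
Augment Depot→Port: bottleneck 8, flow now 8.
Augment Depot→B→D→Port: bottleneck 2, flow now 10.
Augment Depot→B→C→D→Port: bottleneck 2, flow now 12.
No augmenting path remains; maximum flow = 12.
In the residual graph, reachable from Depot: {Depot, A, B, C}.
Min-cut edges: Depot→Port (8), B→D (2), C→D (2); capacity 8 + 2 + 2 = 12.
Cut capacity 22 exceeds the max flow 12, so it is not minimum.

No — its capacity is 22, but the minimum cut has capacity 12.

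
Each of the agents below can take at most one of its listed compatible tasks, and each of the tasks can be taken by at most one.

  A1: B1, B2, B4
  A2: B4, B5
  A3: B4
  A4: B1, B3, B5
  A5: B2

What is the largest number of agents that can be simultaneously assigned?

Unit-capacity flow: source→left, listed edges, right→sink; max matching = max flow.
Augmenting path A1→B1 (+1); matched 1.
Augmenting path A2→B4 (+1); matched 2.
Augmenting path A4→B3 (+1); matched 3.
Augmenting path A5→B2 (+1); matched 4.
Augmenting path A3→B4→A2→B5 (+1); matched 5.
No augmenting path remains; maximum matching = 5.
König certificate: {A1, A2, A3, A4, A5} is a vertex cover of size 5 (every listed pair touches it), so no matching can be larger.

5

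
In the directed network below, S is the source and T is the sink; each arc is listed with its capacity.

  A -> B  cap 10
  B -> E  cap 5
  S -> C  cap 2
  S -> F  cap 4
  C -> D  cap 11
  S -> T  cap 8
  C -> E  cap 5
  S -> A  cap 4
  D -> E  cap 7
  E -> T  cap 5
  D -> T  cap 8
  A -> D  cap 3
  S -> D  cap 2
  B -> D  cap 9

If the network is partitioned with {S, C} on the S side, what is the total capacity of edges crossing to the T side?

Edges leaving {S, C}: S→A (4), S→D (2), S→F (4), S→T (8), C→D (11), C→E (5).
Cut capacity = 4 + 2 + 4 + 8 + 11 + 5 = 34.

34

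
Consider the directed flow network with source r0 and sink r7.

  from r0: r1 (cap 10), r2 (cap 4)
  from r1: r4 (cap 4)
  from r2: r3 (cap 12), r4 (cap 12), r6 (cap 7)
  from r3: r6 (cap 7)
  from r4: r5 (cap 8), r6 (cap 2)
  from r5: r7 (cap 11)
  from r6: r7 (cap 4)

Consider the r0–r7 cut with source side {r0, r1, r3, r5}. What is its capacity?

Edges leaving {r0, r1, r3, r5}: r0→r2 (4), r1→r4 (4), r3→r6 (7), r5→r7 (11).
Cut capacity = 4 + 4 + 7 + 11 = 26.

26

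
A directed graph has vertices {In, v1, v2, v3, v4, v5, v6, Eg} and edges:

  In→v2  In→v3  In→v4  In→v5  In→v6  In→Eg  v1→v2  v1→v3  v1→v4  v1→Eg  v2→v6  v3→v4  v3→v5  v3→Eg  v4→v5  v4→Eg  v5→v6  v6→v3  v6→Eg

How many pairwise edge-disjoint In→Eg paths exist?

4

Assign every edge capacity 1; by Menger, the answer equals the max flow.
Path In→Eg (+1); total 1.
Path In→v3→Eg (+1); total 2.
Path In→v4→Eg (+1); total 3.
Path In→v6→Eg (+1); total 4.
No residual In→Eg path; max flow = 4.
Certifying cut of size 4: {In→Eg, v3→Eg, v4→Eg, v6→Eg}.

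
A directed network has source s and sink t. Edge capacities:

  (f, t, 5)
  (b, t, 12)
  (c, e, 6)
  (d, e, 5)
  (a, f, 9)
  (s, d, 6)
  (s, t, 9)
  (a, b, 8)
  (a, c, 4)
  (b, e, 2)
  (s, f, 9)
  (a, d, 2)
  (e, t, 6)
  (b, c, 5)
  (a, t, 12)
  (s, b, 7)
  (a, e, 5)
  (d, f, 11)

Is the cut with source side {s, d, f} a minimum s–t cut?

Yes — it is a minimum cut (capacity 26).

Given cut capacity: 7 + 9 + 5 + 5 = 26.
Augment s→t: bottleneck 9, flow now 9.
Augment s→b→t: bottleneck 7, flow now 16.
Augment s→f→t: bottleneck 5, flow now 21.
Augment s→d→e→t: bottleneck 5, flow now 26.
No augmenting path remains; maximum flow = 26.
Cut capacity 26 equals the max flow, so it is a minimum cut.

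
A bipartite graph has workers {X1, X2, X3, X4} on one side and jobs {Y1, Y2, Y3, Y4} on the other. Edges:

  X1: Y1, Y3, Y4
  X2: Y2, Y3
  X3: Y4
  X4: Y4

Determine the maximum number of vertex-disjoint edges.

Unit-capacity flow: source→left, listed edges, right→sink; max matching = max flow.
Augmenting path X1→Y1 (+1); matched 1.
Augmenting path X2→Y2 (+1); matched 2.
Augmenting path X3→Y4 (+1); matched 3.
No augmenting path remains; maximum matching = 3.
König certificate: {X1, X2, Y4} is a vertex cover of size 3 (every listed pair touches it), so no matching can be larger.

3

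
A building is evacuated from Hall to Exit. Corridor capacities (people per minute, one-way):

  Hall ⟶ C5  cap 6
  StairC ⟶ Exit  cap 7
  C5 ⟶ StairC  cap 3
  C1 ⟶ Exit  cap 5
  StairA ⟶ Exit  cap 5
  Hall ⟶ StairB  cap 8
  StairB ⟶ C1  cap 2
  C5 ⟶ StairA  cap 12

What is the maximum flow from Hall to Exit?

8

Augment Hall→StairB→C1→Exit: bottleneck 2, flow now 2.
Augment Hall→C5→StairA→Exit: bottleneck 5, flow now 7.
Augment Hall→C5→StairC→Exit: bottleneck 1, flow now 8.
No augmenting path remains; maximum flow = 8.
In the residual graph, reachable from Hall: {Hall, StairB}.
Min-cut edges: Hall→C5 (6), StairB→C1 (2); capacity 6 + 2 = 8.
This cut is saturated, so no flow can exceed 8.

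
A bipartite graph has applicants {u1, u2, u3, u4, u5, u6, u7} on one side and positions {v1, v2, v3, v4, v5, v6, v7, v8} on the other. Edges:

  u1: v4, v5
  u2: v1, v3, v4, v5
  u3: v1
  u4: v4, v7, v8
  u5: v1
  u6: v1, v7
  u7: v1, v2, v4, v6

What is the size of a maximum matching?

Unit-capacity flow: source→left, listed edges, right→sink; max matching = max flow.
Augmenting path u1→v4 (+1); matched 1.
Augmenting path u2→v1 (+1); matched 2.
Augmenting path u4→v7 (+1); matched 3.
Augmenting path u7→v2 (+1); matched 4.
Augmenting path u3→v1→u2→v3 (+1); matched 5.
Augmenting path u6→v7→u4→v8 (+1); matched 6.
No augmenting path remains; maximum matching = 6.
König certificate: {u1, u2, u4, u6, u7, v1} is a vertex cover of size 6 (every listed pair touches it), so no matching can be larger.

6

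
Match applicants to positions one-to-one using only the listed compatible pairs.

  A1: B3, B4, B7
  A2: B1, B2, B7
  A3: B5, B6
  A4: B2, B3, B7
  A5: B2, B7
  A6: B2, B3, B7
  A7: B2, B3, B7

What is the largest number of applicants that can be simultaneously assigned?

6

Unit-capacity flow: source→left, listed edges, right→sink; max matching = max flow.
Augmenting path A1→B3 (+1); matched 1.
Augmenting path A2→B1 (+1); matched 2.
Augmenting path A3→B5 (+1); matched 3.
Augmenting path A4→B2 (+1); matched 4.
Augmenting path A5→B7 (+1); matched 5.
Augmenting path A6→B3→A1→B4 (+1); matched 6.
No augmenting path remains; maximum matching = 6.
König certificate: {A1, A2, A3, B2, B3, B7} is a vertex cover of size 6 (every listed pair touches it), so no matching can be larger.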